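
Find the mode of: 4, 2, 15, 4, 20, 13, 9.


Frequencies: 2:1, 4:2, 9:1, 13:1, 15:1, 20:1
Max frequency = 2
Mode = 4

Mode = 4


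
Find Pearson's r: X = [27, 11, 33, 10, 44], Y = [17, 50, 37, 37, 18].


Mean X = 25.0000, Mean Y = 31.8000
SD X = 13.038405, SD Y = 12.607934
Cov = -116.600000
r = -116.600000/(13.038405*12.607934) = -0.7093

r = -0.7093


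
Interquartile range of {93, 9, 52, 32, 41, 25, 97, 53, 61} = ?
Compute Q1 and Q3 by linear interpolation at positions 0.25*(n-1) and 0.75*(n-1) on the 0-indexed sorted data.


Sorted: 9, 25, 32, 41, 52, 53, 61, 93, 97
Q1 (25th %ile) = 32.0000
Q3 (75th %ile) = 61.0000
IQR = 61.0000 - 32.0000 = 29.0000

IQR = 29.0000


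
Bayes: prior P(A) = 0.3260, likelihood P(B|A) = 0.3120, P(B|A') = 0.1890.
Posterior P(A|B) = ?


P(B) = P(B|A)*P(A) + P(B|A')*P(A')
= 0.3120*0.3260 + 0.1890*0.6740
= 0.101712 + 0.127386 = 0.229098
P(A|B) = 0.101712/0.229098 = 0.4440

P(A|B) = 0.4440


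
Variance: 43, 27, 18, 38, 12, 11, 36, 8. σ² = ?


Mean = 24.1250
Squared deviations: 356.2656, 8.2656, 37.5156, 192.5156, 147.0156, 172.2656, 141.0156, 260.0156
Sum = 1314.8750
Variance = 1314.8750/8 = 164.3594

Variance = 164.3594


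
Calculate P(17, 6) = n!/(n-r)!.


P(17,6) = 17!/11!
= 355687428096000/39916800
= 8910720

P(17,6) = 8910720


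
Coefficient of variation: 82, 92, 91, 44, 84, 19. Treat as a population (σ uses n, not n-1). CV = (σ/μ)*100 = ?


Mean = 68.6667
SD = 27.4813
CV = (27.4813/68.6667)*100 = 40.0213%

CV = 40.0213%


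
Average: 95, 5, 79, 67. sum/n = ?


Sum = 95 + 5 + 79 + 67 = 246
n = 4
Mean = 246/4 = 61.5000

Mean = 61.5000


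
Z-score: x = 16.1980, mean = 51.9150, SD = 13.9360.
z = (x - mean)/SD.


z = (16.1980 - 51.9150)/13.9360
= -35.7170/13.9360
= -2.5629

z = -2.5629


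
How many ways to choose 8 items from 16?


C(16,8) = 16!/(8! × 8!)
= 20922789888000/(40320 × 40320)
= 12870

C(16,8) = 12870


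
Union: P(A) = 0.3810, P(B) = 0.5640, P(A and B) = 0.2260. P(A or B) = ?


P(A∪B) = 0.3810 + 0.5640 - 0.2260
= 0.9450 - 0.2260
= 0.7190

P(A∪B) = 0.7190


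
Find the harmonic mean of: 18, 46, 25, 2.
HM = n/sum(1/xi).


Sum of reciprocals = 1/18 + 1/46 + 1/25 + 1/2 = 0.617295
HM = 4/0.617295 = 6.4799

HM = 6.4799


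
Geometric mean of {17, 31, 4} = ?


Product = 17 × 31 × 4 = 2108
GM = 2108^(1/3) = 12.8220

GM = 12.8220


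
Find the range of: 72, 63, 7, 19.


Max = 72, Min = 7
Range = 72 - 7 = 65

Range = 65


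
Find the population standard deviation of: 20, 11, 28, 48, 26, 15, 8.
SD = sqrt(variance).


Mean = 22.2857
Variance = 156.7755
SD = sqrt(156.7755) = 12.5210

SD = 12.5210


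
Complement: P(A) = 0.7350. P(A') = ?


P(not A) = 1 - 0.7350 = 0.2650

P(not A) = 0.2650


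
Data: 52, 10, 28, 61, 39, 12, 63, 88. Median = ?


Sorted: 10, 12, 28, 39, 52, 61, 63, 88
n = 8 (even)
Middle values: 39 and 52
Median = (39+52)/2 = 45.5000

Median = 45.5000


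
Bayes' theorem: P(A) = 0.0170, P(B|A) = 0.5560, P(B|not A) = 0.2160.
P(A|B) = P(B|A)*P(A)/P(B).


P(B) = P(B|A)*P(A) + P(B|A')*P(A')
= 0.5560*0.0170 + 0.2160*0.9830
= 0.009452 + 0.212328 = 0.221780
P(A|B) = 0.009452/0.221780 = 0.0426

P(A|B) = 0.0426


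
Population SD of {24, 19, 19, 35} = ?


Mean = 24.2500
Variance = 42.6875
SD = sqrt(42.6875) = 6.5336

SD = 6.5336


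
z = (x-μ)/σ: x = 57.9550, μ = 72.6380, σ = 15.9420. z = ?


z = (57.9550 - 72.6380)/15.9420
= -14.6830/15.9420
= -0.9210

z = -0.9210


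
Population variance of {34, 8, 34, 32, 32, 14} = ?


Mean = 25.6667
Squared deviations: 69.4444, 312.1111, 69.4444, 40.1111, 40.1111, 136.1111
Sum = 667.3333
Variance = 667.3333/6 = 111.2222

Variance = 111.2222


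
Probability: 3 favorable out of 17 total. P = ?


P = 3/17 = 0.1765

P = 0.1765


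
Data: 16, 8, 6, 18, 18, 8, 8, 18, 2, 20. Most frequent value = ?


Frequencies: 2:1, 6:1, 8:3, 16:1, 18:3, 20:1
Max frequency = 3
Mode = 8, 18

Mode = 8, 18


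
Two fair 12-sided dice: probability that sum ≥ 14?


Total outcomes = 12×12 = 144
Favorable (sum ≥ 14): 66
P = 66/144 = 0.4583

P = 0.4583


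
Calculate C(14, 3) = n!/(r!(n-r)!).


C(14,3) = 14!/(3! × 11!)
= 87178291200/(6 × 39916800)
= 364

C(14,3) = 364


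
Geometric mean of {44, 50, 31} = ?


Product = 44 × 50 × 31 = 68200
GM = 68200^(1/3) = 40.8565

GM = 40.8565


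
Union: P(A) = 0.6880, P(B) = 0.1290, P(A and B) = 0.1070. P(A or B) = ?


P(A∪B) = 0.6880 + 0.1290 - 0.1070
= 0.8170 - 0.1070
= 0.7100

P(A∪B) = 0.7100


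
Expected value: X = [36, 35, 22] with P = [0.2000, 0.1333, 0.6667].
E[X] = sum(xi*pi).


E[X] = 36*0.2000 + 35*0.1333 + 22*0.6667
= 7.2000 + 4.6655 + 14.6674
= 26.5329

E[X] = 26.5329


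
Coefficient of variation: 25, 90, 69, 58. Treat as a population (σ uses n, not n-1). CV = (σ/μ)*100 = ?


Mean = 60.5000
SD = 23.5000
CV = (23.5000/60.5000)*100 = 38.8430%

CV = 38.8430%


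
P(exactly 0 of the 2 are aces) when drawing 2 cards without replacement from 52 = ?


Hypergeometric: P(X=0) = C(4,0)·C(48,2) / C(52,2)
= 1 × 1128 / 1326
= 1128/1326 = 0.8507

P = 0.8507


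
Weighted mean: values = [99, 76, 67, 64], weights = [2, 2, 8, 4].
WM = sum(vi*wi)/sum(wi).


Numerator = 99*2 + 76*2 + 67*8 + 64*4 = 1142
Denominator = 2 + 2 + 8 + 4 = 16
WM = 1142/16 = 71.3750

WM = 71.3750


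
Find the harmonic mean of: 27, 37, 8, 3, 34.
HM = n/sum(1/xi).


Sum of reciprocals = 1/27 + 1/37 + 1/8 + 1/3 + 1/34 = 0.551809
HM = 5/0.551809 = 9.0611

HM = 9.0611


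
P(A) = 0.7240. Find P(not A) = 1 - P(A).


P(not A) = 1 - 0.7240 = 0.2760

P(not A) = 0.2760


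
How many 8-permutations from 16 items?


P(16,8) = 16!/8!
= 20922789888000/40320
= 518918400

P(16,8) = 518918400


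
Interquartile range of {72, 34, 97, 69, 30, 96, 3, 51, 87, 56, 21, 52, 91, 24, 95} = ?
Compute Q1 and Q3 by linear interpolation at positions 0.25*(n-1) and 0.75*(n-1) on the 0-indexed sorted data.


Sorted: 3, 21, 24, 30, 34, 51, 52, 56, 69, 72, 87, 91, 95, 96, 97
Q1 (25th %ile) = 32.0000
Q3 (75th %ile) = 89.0000
IQR = 89.0000 - 32.0000 = 57.0000

IQR = 57.0000


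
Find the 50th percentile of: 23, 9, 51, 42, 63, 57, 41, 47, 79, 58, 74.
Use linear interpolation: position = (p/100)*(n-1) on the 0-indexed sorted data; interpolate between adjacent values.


Sorted: 9, 23, 41, 42, 47, 51, 57, 58, 63, 74, 79
n = 11
Index = 50/100 * 10 = 5.0000
Lower = data[5] = 51, Upper = data[6] = 57
P50 = 51 + 0*(6) = 51.0000

P50 = 51.0000


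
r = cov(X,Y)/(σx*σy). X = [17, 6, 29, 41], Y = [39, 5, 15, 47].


Mean X = 23.2500, Mean Y = 26.5000
SD X = 13.083864, SD Y = 17.109939
Cov = 147.625000
r = 147.625000/(13.083864*17.109939) = 0.6594

r = 0.6594


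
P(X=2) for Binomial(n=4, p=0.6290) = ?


C(4,2) = 6
p^2 = 0.395641
(1-p)^2 = 0.137641
P = 6 * 0.395641 * 0.137641 = 0.3267

P(X=2) = 0.3267


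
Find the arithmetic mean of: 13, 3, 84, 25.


Sum = 13 + 3 + 84 + 25 = 125
n = 4
Mean = 125/4 = 31.2500

Mean = 31.2500


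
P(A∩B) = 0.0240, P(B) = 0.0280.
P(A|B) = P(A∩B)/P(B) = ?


P(A|B) = 0.0240/0.0280 = 0.8571

P(A|B) = 0.8571


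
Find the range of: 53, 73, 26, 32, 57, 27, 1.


Max = 73, Min = 1
Range = 73 - 1 = 72

Range = 72


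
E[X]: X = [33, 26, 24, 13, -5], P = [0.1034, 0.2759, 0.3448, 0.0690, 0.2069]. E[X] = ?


E[X] = 33*0.1034 + 26*0.2759 + 24*0.3448 + 13*0.0690 - 5*0.2069
= 3.4122 + 7.1734 + 8.2752 + 0.8970 - 1.0345
= 18.7233

E[X] = 18.7233


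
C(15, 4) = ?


C(15,4) = 15!/(4! × 11!)
= 1307674368000/(24 × 39916800)
= 1365

C(15,4) = 1365


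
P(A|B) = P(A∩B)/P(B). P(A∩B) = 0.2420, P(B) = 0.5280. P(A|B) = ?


P(A|B) = 0.2420/0.5280 = 0.4583

P(A|B) = 0.4583


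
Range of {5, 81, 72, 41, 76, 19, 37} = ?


Max = 81, Min = 5
Range = 81 - 5 = 76

Range = 76


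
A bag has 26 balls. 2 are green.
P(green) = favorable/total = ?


P = 2/26 = 0.0769

P = 0.0769


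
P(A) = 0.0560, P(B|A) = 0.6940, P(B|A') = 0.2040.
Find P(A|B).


P(B) = P(B|A)*P(A) + P(B|A')*P(A')
= 0.6940*0.0560 + 0.2040*0.9440
= 0.038864 + 0.192576 = 0.231440
P(A|B) = 0.038864/0.231440 = 0.1679

P(A|B) = 0.1679


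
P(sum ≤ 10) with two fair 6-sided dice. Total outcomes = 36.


Total outcomes = 6×6 = 36
Favorable (sum ≤ 10): 33
P = 33/36 = 0.9167

P = 0.9167


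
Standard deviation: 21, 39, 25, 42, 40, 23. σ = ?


Mean = 31.6667
Variance = 77.2222
SD = sqrt(77.2222) = 8.7876

SD = 8.7876


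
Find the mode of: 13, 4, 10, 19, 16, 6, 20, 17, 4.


Frequencies: 4:2, 6:1, 10:1, 13:1, 16:1, 17:1, 19:1, 20:1
Max frequency = 2
Mode = 4

Mode = 4


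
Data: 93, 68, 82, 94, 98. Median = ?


Sorted: 68, 82, 93, 94, 98
n = 5 (odd)
Middle value = 93

Median = 93


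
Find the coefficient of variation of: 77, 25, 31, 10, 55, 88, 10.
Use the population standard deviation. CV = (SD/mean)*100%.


Mean = 42.2857
SD = 29.1974
CV = (29.1974/42.2857)*100 = 69.0480%

CV = 69.0480%


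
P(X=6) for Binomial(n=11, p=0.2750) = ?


C(11,6) = 462
p^6 = 0.000433
(1-p)^5 = 0.200304
P = 462 * 0.000433 * 0.200304 = 0.0400

P(X=6) = 0.0400


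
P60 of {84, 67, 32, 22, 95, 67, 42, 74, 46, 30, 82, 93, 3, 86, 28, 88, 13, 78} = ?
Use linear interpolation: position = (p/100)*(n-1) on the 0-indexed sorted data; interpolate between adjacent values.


Sorted: 3, 13, 22, 28, 30, 32, 42, 46, 67, 67, 74, 78, 82, 84, 86, 88, 93, 95
n = 18
Index = 60/100 * 17 = 10.2000
Lower = data[10] = 74, Upper = data[11] = 78
P60 = 74 + 0.2000*(4) = 74.8000

P60 = 74.8000


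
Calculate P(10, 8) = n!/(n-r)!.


P(10,8) = 10!/2!
= 3628800/2
= 1814400

P(10,8) = 1814400


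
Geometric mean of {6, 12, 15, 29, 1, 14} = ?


Product = 6 × 12 × 15 × 29 × 1 × 14 = 438480
GM = 438480^(1/6) = 8.7162

GM = 8.7162


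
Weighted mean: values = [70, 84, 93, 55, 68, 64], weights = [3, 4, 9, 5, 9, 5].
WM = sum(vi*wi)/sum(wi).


Numerator = 70*3 + 84*4 + 93*9 + 55*5 + 68*9 + 64*5 = 2590
Denominator = 3 + 4 + 9 + 5 + 9 + 5 = 35
WM = 2590/35 = 74.0000

WM = 74.0000


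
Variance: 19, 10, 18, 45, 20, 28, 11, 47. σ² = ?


Mean = 24.7500
Squared deviations: 33.0625, 217.5625, 45.5625, 410.0625, 22.5625, 10.5625, 189.0625, 495.0625
Sum = 1423.5000
Variance = 1423.5000/8 = 177.9375

Variance = 177.9375


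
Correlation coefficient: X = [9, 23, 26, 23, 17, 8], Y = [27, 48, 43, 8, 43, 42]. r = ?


Mean X = 17.6667, Mean Y = 35.1667
SD X = 7.015855, SD Y = 13.776994
Cov = -1.944444
r = -1.944444/(7.015855*13.776994) = -0.0201

r = -0.0201


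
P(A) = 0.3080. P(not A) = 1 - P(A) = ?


P(not A) = 1 - 0.3080 = 0.6920

P(not A) = 0.6920


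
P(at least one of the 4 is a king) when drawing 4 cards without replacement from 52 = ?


P(at least one) = 1 - P(none)
P(none) = (48/52) × (47/51) × (46/50) × (45/49) = 0.718737
P(at least one) = 1 - 0.718737 = 0.2813

P = 0.2813


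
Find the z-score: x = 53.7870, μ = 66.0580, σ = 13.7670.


z = (53.7870 - 66.0580)/13.7670
= -12.2710/13.7670
= -0.8913

z = -0.8913


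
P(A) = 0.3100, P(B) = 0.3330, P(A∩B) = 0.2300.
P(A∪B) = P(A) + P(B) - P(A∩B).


P(A∪B) = 0.3100 + 0.3330 - 0.2300
= 0.6430 - 0.2300
= 0.4130

P(A∪B) = 0.4130


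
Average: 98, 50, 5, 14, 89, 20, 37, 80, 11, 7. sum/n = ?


Sum = 98 + 50 + 5 + 14 + 89 + 20 + 37 + 80 + 11 + 7 = 411
n = 10
Mean = 411/10 = 41.1000

Mean = 41.1000


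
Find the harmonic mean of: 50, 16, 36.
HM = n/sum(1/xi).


Sum of reciprocals = 1/50 + 1/16 + 1/36 = 0.110278
HM = 3/0.110278 = 27.2040

HM = 27.2040


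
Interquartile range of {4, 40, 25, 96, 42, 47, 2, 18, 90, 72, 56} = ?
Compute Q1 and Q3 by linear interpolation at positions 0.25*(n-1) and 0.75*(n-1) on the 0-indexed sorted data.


Sorted: 2, 4, 18, 25, 40, 42, 47, 56, 72, 90, 96
Q1 (25th %ile) = 21.5000
Q3 (75th %ile) = 64.0000
IQR = 64.0000 - 21.5000 = 42.5000

IQR = 42.5000


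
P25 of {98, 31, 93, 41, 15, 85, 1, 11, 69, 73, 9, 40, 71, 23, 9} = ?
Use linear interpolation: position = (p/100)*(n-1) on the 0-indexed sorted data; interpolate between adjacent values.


Sorted: 1, 9, 9, 11, 15, 23, 31, 40, 41, 69, 71, 73, 85, 93, 98
n = 15
Index = 25/100 * 14 = 3.5000
Lower = data[3] = 11, Upper = data[4] = 15
P25 = 11 + 0.5000*(4) = 13.0000

P25 = 13.0000


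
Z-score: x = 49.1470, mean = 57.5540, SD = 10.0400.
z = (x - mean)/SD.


z = (49.1470 - 57.5540)/10.0400
= -8.4070/10.0400
= -0.8374

z = -0.8374


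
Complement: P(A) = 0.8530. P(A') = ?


P(not A) = 1 - 0.8530 = 0.1470

P(not A) = 0.1470


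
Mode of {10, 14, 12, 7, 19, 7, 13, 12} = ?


Frequencies: 7:2, 10:1, 12:2, 13:1, 14:1, 19:1
Max frequency = 2
Mode = 7, 12

Mode = 7, 12


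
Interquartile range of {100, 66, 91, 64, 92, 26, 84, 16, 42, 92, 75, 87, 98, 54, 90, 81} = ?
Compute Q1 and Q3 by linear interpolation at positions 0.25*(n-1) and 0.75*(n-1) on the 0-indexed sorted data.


Sorted: 16, 26, 42, 54, 64, 66, 75, 81, 84, 87, 90, 91, 92, 92, 98, 100
Q1 (25th %ile) = 61.5000
Q3 (75th %ile) = 91.2500
IQR = 91.2500 - 61.5000 = 29.7500

IQR = 29.7500


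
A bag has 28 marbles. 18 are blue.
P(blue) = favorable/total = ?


P = 18/28 = 0.6429

P = 0.6429


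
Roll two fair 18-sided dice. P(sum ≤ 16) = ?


Total outcomes = 18×18 = 324
Favorable (sum ≤ 16): 120
P = 120/324 = 0.3704

P = 0.3704


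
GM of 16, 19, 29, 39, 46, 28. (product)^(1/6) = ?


Product = 16 × 19 × 29 × 39 × 46 × 28 = 442845312
GM = 442845312^(1/6) = 27.6084

GM = 27.6084


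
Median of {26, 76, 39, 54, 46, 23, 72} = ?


Sorted: 23, 26, 39, 46, 54, 72, 76
n = 7 (odd)
Middle value = 46

Median = 46


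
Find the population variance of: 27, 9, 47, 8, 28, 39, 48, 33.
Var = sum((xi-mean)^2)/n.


Mean = 29.8750
Squared deviations: 8.2656, 435.7656, 293.2656, 478.5156, 3.5156, 83.2656, 328.5156, 9.7656
Sum = 1640.8750
Variance = 1640.8750/8 = 205.1094

Variance = 205.1094


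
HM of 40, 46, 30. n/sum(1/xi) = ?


Sum of reciprocals = 1/40 + 1/46 + 1/30 = 0.080072
HM = 3/0.080072 = 37.4661

HM = 37.4661


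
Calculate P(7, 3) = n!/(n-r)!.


P(7,3) = 7!/4!
= 5040/24
= 210

P(7,3) = 210


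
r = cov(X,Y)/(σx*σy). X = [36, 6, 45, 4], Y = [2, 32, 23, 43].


Mean X = 22.7500, Mean Y = 25.0000
SD X = 18.046814, SD Y = 15.049917
Cov = -201.000000
r = -201.000000/(18.046814*15.049917) = -0.7401

r = -0.7401


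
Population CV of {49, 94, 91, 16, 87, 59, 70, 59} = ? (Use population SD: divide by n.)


Mean = 65.6250
SD = 24.3718
CV = (24.3718/65.6250)*100 = 37.1380%

CV = 37.1380%


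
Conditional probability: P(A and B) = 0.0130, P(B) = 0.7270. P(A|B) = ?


P(A|B) = 0.0130/0.7270 = 0.0179

P(A|B) = 0.0179


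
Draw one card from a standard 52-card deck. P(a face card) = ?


12 face cards in 52 cards
P = 12/52 = 0.2308

P = 0.2308


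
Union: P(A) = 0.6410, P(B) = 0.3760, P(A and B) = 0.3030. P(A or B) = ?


P(A∪B) = 0.6410 + 0.3760 - 0.3030
= 1.0170 - 0.3030
= 0.7140

P(A∪B) = 0.7140


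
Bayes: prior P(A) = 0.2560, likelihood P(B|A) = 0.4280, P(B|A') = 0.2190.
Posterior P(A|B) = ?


P(B) = P(B|A)*P(A) + P(B|A')*P(A')
= 0.4280*0.2560 + 0.2190*0.7440
= 0.109568 + 0.162936 = 0.272504
P(A|B) = 0.109568/0.272504 = 0.4021

P(A|B) = 0.4021


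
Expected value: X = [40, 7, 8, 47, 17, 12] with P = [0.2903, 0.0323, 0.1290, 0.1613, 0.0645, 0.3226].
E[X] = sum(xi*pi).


E[X] = 40*0.2903 + 7*0.0323 + 8*0.1290 + 47*0.1613 + 17*0.0645 + 12*0.3226
= 11.6120 + 0.2261 + 1.0320 + 7.5811 + 1.0965 + 3.8712
= 25.4189

E[X] = 25.4189


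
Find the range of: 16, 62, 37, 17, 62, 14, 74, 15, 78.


Max = 78, Min = 14
Range = 78 - 14 = 64

Range = 64


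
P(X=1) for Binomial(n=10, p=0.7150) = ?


C(10,1) = 10
p^1 = 0.715000
(1-p)^9 = 1.240520e-05
P = 10 * 0.715000 * 1.240520e-05 = 8.8697e-05

P(X=1) = 8.8697e-05


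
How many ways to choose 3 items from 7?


C(7,3) = 7!/(3! × 4!)
= 5040/(6 × 24)
= 35

C(7,3) = 35


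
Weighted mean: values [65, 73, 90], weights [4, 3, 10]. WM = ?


Numerator = 65*4 + 73*3 + 90*10 = 1379
Denominator = 4 + 3 + 10 = 17
WM = 1379/17 = 81.1176

WM = 81.1176


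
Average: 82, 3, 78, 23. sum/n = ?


Sum = 82 + 3 + 78 + 23 = 186
n = 4
Mean = 186/4 = 46.5000

Mean = 46.5000


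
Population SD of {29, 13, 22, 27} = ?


Mean = 22.7500
Variance = 38.1875
SD = sqrt(38.1875) = 6.1796

SD = 6.1796


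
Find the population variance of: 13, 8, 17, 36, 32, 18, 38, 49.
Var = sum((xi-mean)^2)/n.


Mean = 26.3750
Squared deviations: 178.8906, 337.6406, 87.8906, 92.6406, 31.6406, 70.1406, 135.1406, 511.8906
Sum = 1445.8750
Variance = 1445.8750/8 = 180.7344

Variance = 180.7344


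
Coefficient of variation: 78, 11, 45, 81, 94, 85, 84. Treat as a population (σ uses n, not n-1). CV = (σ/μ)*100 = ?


Mean = 68.2857
SD = 27.4315
CV = (27.4315/68.2857)*100 = 40.1717%

CV = 40.1717%


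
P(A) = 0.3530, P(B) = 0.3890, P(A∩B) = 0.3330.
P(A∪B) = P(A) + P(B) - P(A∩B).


P(A∪B) = 0.3530 + 0.3890 - 0.3330
= 0.7420 - 0.3330
= 0.4090

P(A∪B) = 0.4090


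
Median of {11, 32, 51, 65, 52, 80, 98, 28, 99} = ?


Sorted: 11, 28, 32, 51, 52, 65, 80, 98, 99
n = 9 (odd)
Middle value = 52

Median = 52


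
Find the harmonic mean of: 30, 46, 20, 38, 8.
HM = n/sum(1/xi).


Sum of reciprocals = 1/30 + 1/46 + 1/20 + 1/38 + 1/8 = 0.256388
HM = 5/0.256388 = 19.5017

HM = 19.5017


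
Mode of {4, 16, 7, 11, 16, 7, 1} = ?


Frequencies: 1:1, 4:1, 7:2, 11:1, 16:2
Max frequency = 2
Mode = 7, 16

Mode = 7, 16


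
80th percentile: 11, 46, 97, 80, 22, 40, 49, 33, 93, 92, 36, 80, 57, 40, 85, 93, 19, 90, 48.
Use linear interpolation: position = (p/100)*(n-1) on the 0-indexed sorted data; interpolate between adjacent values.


Sorted: 11, 19, 22, 33, 36, 40, 40, 46, 48, 49, 57, 80, 80, 85, 90, 92, 93, 93, 97
n = 19
Index = 80/100 * 18 = 14.4000
Lower = data[14] = 90, Upper = data[15] = 92
P80 = 90 + 0.4000*(2) = 90.8000

P80 = 90.8000


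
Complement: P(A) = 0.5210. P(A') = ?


P(not A) = 1 - 0.5210 = 0.4790

P(not A) = 0.4790


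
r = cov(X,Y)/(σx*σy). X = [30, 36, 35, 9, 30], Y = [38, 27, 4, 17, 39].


Mean X = 28.0000, Mean Y = 25.0000
SD X = 9.818350, SD Y = 13.221195
Cov = 15.000000
r = 15.000000/(9.818350*13.221195) = 0.1156

r = 0.1156


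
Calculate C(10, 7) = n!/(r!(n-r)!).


C(10,7) = 10!/(7! × 3!)
= 3628800/(5040 × 6)
= 120

C(10,7) = 120


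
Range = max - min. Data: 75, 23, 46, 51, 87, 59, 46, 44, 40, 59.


Max = 87, Min = 23
Range = 87 - 23 = 64

Range = 64


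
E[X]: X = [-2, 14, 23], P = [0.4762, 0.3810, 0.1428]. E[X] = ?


E[X] = -2*0.4762 + 14*0.3810 + 23*0.1428
= -0.9524 + 5.3340 + 3.2844
= 7.6660

E[X] = 7.6660


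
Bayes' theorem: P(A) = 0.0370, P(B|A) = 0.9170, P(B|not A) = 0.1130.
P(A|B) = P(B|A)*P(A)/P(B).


P(B) = P(B|A)*P(A) + P(B|A')*P(A')
= 0.9170*0.0370 + 0.1130*0.9630
= 0.033929 + 0.108819 = 0.142748
P(A|B) = 0.033929/0.142748 = 0.2377

P(A|B) = 0.2377


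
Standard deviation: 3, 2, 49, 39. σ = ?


Mean = 23.2500
Variance = 443.1875
SD = sqrt(443.1875) = 21.0520

SD = 21.0520


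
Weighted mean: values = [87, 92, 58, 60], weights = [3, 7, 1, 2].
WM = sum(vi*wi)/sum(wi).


Numerator = 87*3 + 92*7 + 58*1 + 60*2 = 1083
Denominator = 3 + 7 + 1 + 2 = 13
WM = 1083/13 = 83.3077

WM = 83.3077


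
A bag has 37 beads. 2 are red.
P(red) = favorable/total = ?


P = 2/37 = 0.0541

P = 0.0541


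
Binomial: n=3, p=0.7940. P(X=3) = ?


C(3,3) = 1
p^3 = 0.500566
(1-p)^0 = 1.000000
P = 1 * 0.500566 * 1.000000 = 0.5006

P(X=3) = 0.5006


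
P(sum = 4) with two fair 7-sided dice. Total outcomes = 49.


Total outcomes = 7×7 = 49
Favorable (sum = 4): 3
P = 3/49 = 0.0612

P = 0.0612


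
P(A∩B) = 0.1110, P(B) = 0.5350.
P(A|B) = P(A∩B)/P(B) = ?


P(A|B) = 0.1110/0.5350 = 0.2075

P(A|B) = 0.2075


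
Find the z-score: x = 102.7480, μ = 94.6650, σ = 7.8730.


z = (102.7480 - 94.6650)/7.8730
= 8.0830/7.8730
= 1.0267

z = 1.0267


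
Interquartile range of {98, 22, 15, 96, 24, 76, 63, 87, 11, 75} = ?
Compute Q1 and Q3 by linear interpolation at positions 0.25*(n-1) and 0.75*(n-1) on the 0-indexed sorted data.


Sorted: 11, 15, 22, 24, 63, 75, 76, 87, 96, 98
Q1 (25th %ile) = 22.5000
Q3 (75th %ile) = 84.2500
IQR = 84.2500 - 22.5000 = 61.7500

IQR = 61.7500


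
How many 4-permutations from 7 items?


P(7,4) = 7!/3!
= 5040/6
= 840

P(7,4) = 840


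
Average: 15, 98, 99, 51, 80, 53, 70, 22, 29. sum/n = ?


Sum = 15 + 98 + 99 + 51 + 80 + 53 + 70 + 22 + 29 = 517
n = 9
Mean = 517/9 = 57.4444

Mean = 57.4444


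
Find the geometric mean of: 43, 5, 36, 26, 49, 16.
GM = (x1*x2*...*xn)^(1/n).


Product = 43 × 5 × 36 × 26 × 49 × 16 = 157772160
GM = 157772160^(1/6) = 23.2455

GM = 23.2455


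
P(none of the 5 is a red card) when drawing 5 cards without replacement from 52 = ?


P(no red cards) = (26/52) × (25/51) × (24/50) × (23/49) × (22/48)
= 0.0253

P = 0.0253


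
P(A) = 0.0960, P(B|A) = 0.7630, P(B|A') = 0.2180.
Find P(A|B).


P(B) = P(B|A)*P(A) + P(B|A')*P(A')
= 0.7630*0.0960 + 0.2180*0.9040
= 0.073248 + 0.197072 = 0.270320
P(A|B) = 0.073248/0.270320 = 0.2710

P(A|B) = 0.2710


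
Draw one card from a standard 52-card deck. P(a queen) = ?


4 queens in 52 cards
P = 4/52 = 0.0769

P = 0.0769


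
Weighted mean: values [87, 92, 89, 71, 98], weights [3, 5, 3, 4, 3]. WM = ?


Numerator = 87*3 + 92*5 + 89*3 + 71*4 + 98*3 = 1566
Denominator = 3 + 5 + 3 + 4 + 3 = 18
WM = 1566/18 = 87.0000

WM = 87.0000


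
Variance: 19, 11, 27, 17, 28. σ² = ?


Mean = 20.4000
Squared deviations: 1.9600, 88.3600, 43.5600, 11.5600, 57.7600
Sum = 203.2000
Variance = 203.2000/5 = 40.6400

Variance = 40.6400


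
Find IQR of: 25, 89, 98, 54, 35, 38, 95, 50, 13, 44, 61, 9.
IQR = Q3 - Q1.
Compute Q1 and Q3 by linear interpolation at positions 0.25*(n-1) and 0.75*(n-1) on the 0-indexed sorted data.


Sorted: 9, 13, 25, 35, 38, 44, 50, 54, 61, 89, 95, 98
Q1 (25th %ile) = 32.5000
Q3 (75th %ile) = 68.0000
IQR = 68.0000 - 32.5000 = 35.5000

IQR = 35.5000


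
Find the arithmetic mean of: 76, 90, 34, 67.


Sum = 76 + 90 + 34 + 67 = 267
n = 4
Mean = 267/4 = 66.7500

Mean = 66.7500


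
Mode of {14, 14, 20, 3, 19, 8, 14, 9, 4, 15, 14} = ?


Frequencies: 3:1, 4:1, 8:1, 9:1, 14:4, 15:1, 19:1, 20:1
Max frequency = 4
Mode = 14

Mode = 14


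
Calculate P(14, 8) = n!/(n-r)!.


P(14,8) = 14!/6!
= 87178291200/720
= 121080960

P(14,8) = 121080960


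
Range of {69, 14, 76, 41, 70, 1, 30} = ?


Max = 76, Min = 1
Range = 76 - 1 = 75

Range = 75


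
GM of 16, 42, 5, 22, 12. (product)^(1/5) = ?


Product = 16 × 42 × 5 × 22 × 12 = 887040
GM = 887040^(1/5) = 15.4735

GM = 15.4735


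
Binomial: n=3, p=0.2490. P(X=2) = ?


C(3,2) = 3
p^2 = 0.062001
(1-p)^1 = 0.751000
P = 3 * 0.062001 * 0.751000 = 0.1397

P(X=2) = 0.1397


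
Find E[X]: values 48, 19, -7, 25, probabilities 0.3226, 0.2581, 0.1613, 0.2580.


E[X] = 48*0.3226 + 19*0.2581 - 7*0.1613 + 25*0.2580
= 15.4848 + 4.9039 - 1.1291 + 6.4500
= 25.7096

E[X] = 25.7096


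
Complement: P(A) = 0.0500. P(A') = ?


P(not A) = 1 - 0.0500 = 0.9500

P(not A) = 0.9500


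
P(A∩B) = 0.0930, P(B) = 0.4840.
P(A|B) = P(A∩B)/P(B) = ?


P(A|B) = 0.0930/0.4840 = 0.1921

P(A|B) = 0.1921


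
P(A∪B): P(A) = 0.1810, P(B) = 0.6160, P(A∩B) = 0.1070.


P(A∪B) = 0.1810 + 0.6160 - 0.1070
= 0.7970 - 0.1070
= 0.6900

P(A∪B) = 0.6900


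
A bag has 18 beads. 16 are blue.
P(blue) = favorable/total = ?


P = 16/18 = 0.8889

P = 0.8889


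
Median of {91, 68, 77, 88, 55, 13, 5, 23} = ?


Sorted: 5, 13, 23, 55, 68, 77, 88, 91
n = 8 (even)
Middle values: 55 and 68
Median = (55+68)/2 = 61.5000

Median = 61.5000


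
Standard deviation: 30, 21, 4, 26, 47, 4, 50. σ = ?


Mean = 26.0000
Variance = 289.4286
SD = sqrt(289.4286) = 17.0126

SD = 17.0126


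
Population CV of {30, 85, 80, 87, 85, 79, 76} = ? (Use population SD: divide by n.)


Mean = 74.5714
SD = 18.5538
CV = (18.5538/74.5714)*100 = 24.8806%

CV = 24.8806%


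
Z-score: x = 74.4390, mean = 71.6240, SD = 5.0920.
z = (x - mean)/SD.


z = (74.4390 - 71.6240)/5.0920
= 2.8150/5.0920
= 0.5528

z = 0.5528


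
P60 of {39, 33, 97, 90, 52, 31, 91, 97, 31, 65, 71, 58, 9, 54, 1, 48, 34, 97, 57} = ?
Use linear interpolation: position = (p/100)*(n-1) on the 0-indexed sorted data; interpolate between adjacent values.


Sorted: 1, 9, 31, 31, 33, 34, 39, 48, 52, 54, 57, 58, 65, 71, 90, 91, 97, 97, 97
n = 19
Index = 60/100 * 18 = 10.8000
Lower = data[10] = 57, Upper = data[11] = 58
P60 = 57 + 0.8000*(1) = 57.8000

P60 = 57.8000


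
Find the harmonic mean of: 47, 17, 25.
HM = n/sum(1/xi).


Sum of reciprocals = 1/47 + 1/17 + 1/25 = 0.120100
HM = 3/0.120100 = 24.9792

HM = 24.9792


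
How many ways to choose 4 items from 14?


C(14,4) = 14!/(4! × 10!)
= 87178291200/(24 × 3628800)
= 1001

C(14,4) = 1001


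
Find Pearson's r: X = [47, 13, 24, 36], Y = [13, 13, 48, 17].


Mean X = 30.0000, Mean Y = 22.7500
SD X = 12.747549, SD Y = 14.669271
Cov = -46.500000
r = -46.500000/(12.747549*14.669271) = -0.2487

r = -0.2487


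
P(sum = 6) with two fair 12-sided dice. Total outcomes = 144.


Total outcomes = 12×12 = 144
Favorable (sum = 6): 5
P = 5/144 = 0.0347

P = 0.0347


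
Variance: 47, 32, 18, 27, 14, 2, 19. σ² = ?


Mean = 22.7143
Squared deviations: 589.7959, 86.2245, 22.2245, 18.3673, 75.9388, 429.0816, 13.7959
Sum = 1235.4286
Variance = 1235.4286/7 = 176.4898

Variance = 176.4898


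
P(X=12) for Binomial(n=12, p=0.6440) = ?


C(12,12) = 1
p^12 = 0.005089
(1-p)^0 = 1.000000
P = 1 * 0.005089 * 1.000000 = 0.0051

P(X=12) = 0.0051


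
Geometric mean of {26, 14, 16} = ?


Product = 26 × 14 × 16 = 5824
GM = 5824^(1/3) = 17.9918

GM = 17.9918


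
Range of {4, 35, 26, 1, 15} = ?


Max = 35, Min = 1
Range = 35 - 1 = 34

Range = 34


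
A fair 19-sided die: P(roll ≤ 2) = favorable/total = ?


Favorable outcomes (roll ≤ 2): 2
Total outcomes = 19
P = 2/19 = 0.1053

P = 0.1053


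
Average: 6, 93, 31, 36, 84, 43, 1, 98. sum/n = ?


Sum = 6 + 93 + 31 + 36 + 84 + 43 + 1 + 98 = 392
n = 8
Mean = 392/8 = 49.0000

Mean = 49.0000


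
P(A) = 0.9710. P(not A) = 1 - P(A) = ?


P(not A) = 1 - 0.9710 = 0.0290

P(not A) = 0.0290


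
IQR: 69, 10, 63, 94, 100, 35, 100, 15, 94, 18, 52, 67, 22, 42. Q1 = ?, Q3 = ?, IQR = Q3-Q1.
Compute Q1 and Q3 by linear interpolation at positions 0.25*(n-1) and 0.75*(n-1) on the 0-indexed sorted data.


Sorted: 10, 15, 18, 22, 35, 42, 52, 63, 67, 69, 94, 94, 100, 100
Q1 (25th %ile) = 25.2500
Q3 (75th %ile) = 87.7500
IQR = 87.7500 - 25.2500 = 62.5000

IQR = 62.5000


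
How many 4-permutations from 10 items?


P(10,4) = 10!/6!
= 3628800/720
= 5040

P(10,4) = 5040


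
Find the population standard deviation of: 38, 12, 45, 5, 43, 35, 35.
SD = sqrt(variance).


Mean = 30.4286
Variance = 207.9592
SD = sqrt(207.9592) = 14.4208

SD = 14.4208


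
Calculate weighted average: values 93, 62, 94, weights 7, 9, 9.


Numerator = 93*7 + 62*9 + 94*9 = 2055
Denominator = 7 + 9 + 9 = 25
WM = 2055/25 = 82.2000

WM = 82.2000


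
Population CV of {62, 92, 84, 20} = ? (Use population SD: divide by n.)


Mean = 64.5000
SD = 27.9419
CV = (27.9419/64.5000)*100 = 43.3208%

CV = 43.3208%


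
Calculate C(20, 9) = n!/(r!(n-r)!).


C(20,9) = 20!/(9! × 11!)
= 2432902008176640000/(362880 × 39916800)
= 167960

C(20,9) = 167960


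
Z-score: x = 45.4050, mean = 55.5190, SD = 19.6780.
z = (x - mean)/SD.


z = (45.4050 - 55.5190)/19.6780
= -10.1140/19.6780
= -0.5140

z = -0.5140


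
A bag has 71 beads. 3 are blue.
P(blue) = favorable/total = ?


P = 3/71 = 0.0423

P = 0.0423


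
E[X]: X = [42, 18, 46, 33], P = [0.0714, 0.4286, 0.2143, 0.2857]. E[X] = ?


E[X] = 42*0.0714 + 18*0.4286 + 46*0.2143 + 33*0.2857
= 2.9988 + 7.7148 + 9.8578 + 9.4281
= 29.9995

E[X] = 29.9995


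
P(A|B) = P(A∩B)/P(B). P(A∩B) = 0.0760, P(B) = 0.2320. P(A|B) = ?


P(A|B) = 0.0760/0.2320 = 0.3276

P(A|B) = 0.3276


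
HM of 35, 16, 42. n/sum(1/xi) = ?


Sum of reciprocals = 1/35 + 1/16 + 1/42 = 0.114881
HM = 3/0.114881 = 26.1140

HM = 26.1140


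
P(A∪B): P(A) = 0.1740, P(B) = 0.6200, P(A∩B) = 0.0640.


P(A∪B) = 0.1740 + 0.6200 - 0.0640
= 0.7940 - 0.0640
= 0.7300

P(A∪B) = 0.7300


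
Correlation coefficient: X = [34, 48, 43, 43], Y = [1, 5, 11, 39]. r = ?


Mean X = 42.0000, Mean Y = 14.0000
SD X = 5.049752, SD Y = 14.866069
Cov = 18.000000
r = 18.000000/(5.049752*14.866069) = 0.2398

r = 0.2398


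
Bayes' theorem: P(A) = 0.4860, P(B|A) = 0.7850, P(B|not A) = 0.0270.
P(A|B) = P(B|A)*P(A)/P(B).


P(B) = P(B|A)*P(A) + P(B|A')*P(A')
= 0.7850*0.4860 + 0.0270*0.5140
= 0.381510 + 0.013878 = 0.395388
P(A|B) = 0.381510/0.395388 = 0.9649

P(A|B) = 0.9649


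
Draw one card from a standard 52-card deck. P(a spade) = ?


13 spades in 52 cards
P = 13/52 = 0.2500

P = 0.2500


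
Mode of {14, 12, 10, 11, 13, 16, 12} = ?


Frequencies: 10:1, 11:1, 12:2, 13:1, 14:1, 16:1
Max frequency = 2
Mode = 12

Mode = 12


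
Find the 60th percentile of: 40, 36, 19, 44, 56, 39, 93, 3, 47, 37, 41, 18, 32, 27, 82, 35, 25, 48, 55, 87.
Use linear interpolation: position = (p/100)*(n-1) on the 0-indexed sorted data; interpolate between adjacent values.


Sorted: 3, 18, 19, 25, 27, 32, 35, 36, 37, 39, 40, 41, 44, 47, 48, 55, 56, 82, 87, 93
n = 20
Index = 60/100 * 19 = 11.4000
Lower = data[11] = 41, Upper = data[12] = 44
P60 = 41 + 0.4000*(3) = 42.2000

P60 = 42.2000


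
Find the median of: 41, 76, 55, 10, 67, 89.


Sorted: 10, 41, 55, 67, 76, 89
n = 6 (even)
Middle values: 55 and 67
Median = (55+67)/2 = 61.0000

Median = 61.0000


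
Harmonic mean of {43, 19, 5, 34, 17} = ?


Sum of reciprocals = 1/43 + 1/19 + 1/5 + 1/34 + 1/17 = 0.364123
HM = 5/0.364123 = 13.7316

HM = 13.7316


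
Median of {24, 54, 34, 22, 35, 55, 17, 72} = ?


Sorted: 17, 22, 24, 34, 35, 54, 55, 72
n = 8 (even)
Middle values: 34 and 35
Median = (34+35)/2 = 34.5000

Median = 34.5000


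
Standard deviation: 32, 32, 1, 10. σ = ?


Mean = 18.7500
Variance = 185.6875
SD = sqrt(185.6875) = 13.6267

SD = 13.6267


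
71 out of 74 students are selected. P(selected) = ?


P = 71/74 = 0.9595

P = 0.9595


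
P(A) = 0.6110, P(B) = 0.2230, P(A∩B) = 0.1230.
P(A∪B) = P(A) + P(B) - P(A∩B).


P(A∪B) = 0.6110 + 0.2230 - 0.1230
= 0.8340 - 0.1230
= 0.7110

P(A∪B) = 0.7110


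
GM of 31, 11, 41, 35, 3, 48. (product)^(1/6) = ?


Product = 31 × 11 × 41 × 35 × 3 × 48 = 70464240
GM = 70464240^(1/6) = 20.3233

GM = 20.3233


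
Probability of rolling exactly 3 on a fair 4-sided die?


Favorable outcomes (roll = 3): 1
Total outcomes = 4
P = 1/4 = 0.2500

P = 0.2500


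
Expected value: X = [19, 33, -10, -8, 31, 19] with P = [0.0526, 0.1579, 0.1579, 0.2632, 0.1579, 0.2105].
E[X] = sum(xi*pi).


E[X] = 19*0.0526 + 33*0.1579 - 10*0.1579 - 8*0.2632 + 31*0.1579 + 19*0.2105
= 0.9994 + 5.2107 - 1.5790 - 2.1056 + 4.8949 + 3.9995
= 11.4199

E[X] = 11.4199


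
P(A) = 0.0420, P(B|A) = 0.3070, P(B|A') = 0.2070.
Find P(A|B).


P(B) = P(B|A)*P(A) + P(B|A')*P(A')
= 0.3070*0.0420 + 0.2070*0.9580
= 0.012894 + 0.198306 = 0.211200
P(A|B) = 0.012894/0.211200 = 0.0611

P(A|B) = 0.0611


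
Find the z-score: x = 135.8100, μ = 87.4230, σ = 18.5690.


z = (135.8100 - 87.4230)/18.5690
= 48.3870/18.5690
= 2.6058

z = 2.6058


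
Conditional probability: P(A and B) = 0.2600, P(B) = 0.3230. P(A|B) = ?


P(A|B) = 0.2600/0.3230 = 0.8050

P(A|B) = 0.8050


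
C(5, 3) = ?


C(5,3) = 5!/(3! × 2!)
= 120/(6 × 2)
= 10

C(5,3) = 10


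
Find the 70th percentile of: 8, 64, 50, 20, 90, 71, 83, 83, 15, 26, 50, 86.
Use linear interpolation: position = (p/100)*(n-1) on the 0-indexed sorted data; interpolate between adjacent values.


Sorted: 8, 15, 20, 26, 50, 50, 64, 71, 83, 83, 86, 90
n = 12
Index = 70/100 * 11 = 7.7000
Lower = data[7] = 71, Upper = data[8] = 83
P70 = 71 + 0.7000*(12) = 79.4000

P70 = 79.4000


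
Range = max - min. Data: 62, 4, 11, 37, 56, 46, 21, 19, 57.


Max = 62, Min = 4
Range = 62 - 4 = 58

Range = 58


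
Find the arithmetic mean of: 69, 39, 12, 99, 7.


Sum = 69 + 39 + 12 + 99 + 7 = 226
n = 5
Mean = 226/5 = 45.2000

Mean = 45.2000


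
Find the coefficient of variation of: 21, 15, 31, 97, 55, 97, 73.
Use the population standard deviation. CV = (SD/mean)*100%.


Mean = 55.5714
SD = 32.0306
CV = (32.0306/55.5714)*100 = 57.6386%

CV = 57.6386%


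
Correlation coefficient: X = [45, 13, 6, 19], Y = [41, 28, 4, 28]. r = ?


Mean X = 20.7500, Mean Y = 25.2500
SD X = 14.737283, SD Y = 13.367404
Cov = 167.312500
r = 167.312500/(14.737283*13.367404) = 0.8493

r = 0.8493


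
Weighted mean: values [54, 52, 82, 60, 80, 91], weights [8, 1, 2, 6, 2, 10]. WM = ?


Numerator = 54*8 + 52*1 + 82*2 + 60*6 + 80*2 + 91*10 = 2078
Denominator = 8 + 1 + 2 + 6 + 2 + 10 = 29
WM = 2078/29 = 71.6552

WM = 71.6552


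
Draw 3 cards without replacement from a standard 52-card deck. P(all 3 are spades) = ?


P(all spades) = (13/52) × (12/51) × (11/50)
= 0.0129

P = 0.0129


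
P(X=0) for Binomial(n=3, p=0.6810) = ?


C(3,0) = 1
p^0 = 1.000000
(1-p)^3 = 0.032462
P = 1 * 1.000000 * 0.032462 = 0.0325

P(X=0) = 0.0325


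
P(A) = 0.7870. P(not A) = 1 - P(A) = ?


P(not A) = 1 - 0.7870 = 0.2130

P(not A) = 0.2130


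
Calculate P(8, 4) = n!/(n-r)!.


P(8,4) = 8!/4!
= 40320/24
= 1680

P(8,4) = 1680


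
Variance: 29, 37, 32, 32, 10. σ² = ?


Mean = 28.0000
Squared deviations: 1.0000, 81.0000, 16.0000, 16.0000, 324.0000
Sum = 438.0000
Variance = 438.0000/5 = 87.6000

Variance = 87.6000


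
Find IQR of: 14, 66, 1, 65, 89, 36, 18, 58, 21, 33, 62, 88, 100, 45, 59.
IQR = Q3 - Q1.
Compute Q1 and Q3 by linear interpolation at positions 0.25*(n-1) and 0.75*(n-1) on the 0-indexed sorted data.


Sorted: 1, 14, 18, 21, 33, 36, 45, 58, 59, 62, 65, 66, 88, 89, 100
Q1 (25th %ile) = 27.0000
Q3 (75th %ile) = 65.5000
IQR = 65.5000 - 27.0000 = 38.5000

IQR = 38.5000


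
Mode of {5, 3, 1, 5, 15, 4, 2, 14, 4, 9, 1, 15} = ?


Frequencies: 1:2, 2:1, 3:1, 4:2, 5:2, 9:1, 14:1, 15:2
Max frequency = 2
Mode = 1, 4, 5, 15

Mode = 1, 4, 5, 15


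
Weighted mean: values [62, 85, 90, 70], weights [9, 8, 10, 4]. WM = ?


Numerator = 62*9 + 85*8 + 90*10 + 70*4 = 2418
Denominator = 9 + 8 + 10 + 4 = 31
WM = 2418/31 = 78.0000

WM = 78.0000


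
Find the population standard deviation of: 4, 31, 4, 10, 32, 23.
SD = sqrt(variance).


Mean = 17.3333
Variance = 140.5556
SD = sqrt(140.5556) = 11.8556

SD = 11.8556


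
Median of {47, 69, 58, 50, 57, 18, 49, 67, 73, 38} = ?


Sorted: 18, 38, 47, 49, 50, 57, 58, 67, 69, 73
n = 10 (even)
Middle values: 50 and 57
Median = (50+57)/2 = 53.5000

Median = 53.5000


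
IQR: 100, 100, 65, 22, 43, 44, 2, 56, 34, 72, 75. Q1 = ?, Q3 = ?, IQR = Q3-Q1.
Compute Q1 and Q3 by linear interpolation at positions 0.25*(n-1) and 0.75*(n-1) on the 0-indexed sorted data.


Sorted: 2, 22, 34, 43, 44, 56, 65, 72, 75, 100, 100
Q1 (25th %ile) = 38.5000
Q3 (75th %ile) = 73.5000
IQR = 73.5000 - 38.5000 = 35.0000

IQR = 35.0000


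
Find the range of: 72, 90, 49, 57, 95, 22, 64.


Max = 95, Min = 22
Range = 95 - 22 = 73

Range = 73


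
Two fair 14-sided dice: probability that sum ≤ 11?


Total outcomes = 14×14 = 196
Favorable (sum ≤ 11): 55
P = 55/196 = 0.2806

P = 0.2806


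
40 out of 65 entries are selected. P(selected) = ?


P = 40/65 = 0.6154

P = 0.6154


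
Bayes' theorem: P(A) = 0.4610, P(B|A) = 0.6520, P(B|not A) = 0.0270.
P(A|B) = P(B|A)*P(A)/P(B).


P(B) = P(B|A)*P(A) + P(B|A')*P(A')
= 0.6520*0.4610 + 0.0270*0.5390
= 0.300572 + 0.014553 = 0.315125
P(A|B) = 0.300572/0.315125 = 0.9538

P(A|B) = 0.9538


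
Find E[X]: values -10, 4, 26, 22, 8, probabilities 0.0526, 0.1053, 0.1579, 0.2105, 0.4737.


E[X] = -10*0.0526 + 4*0.1053 + 26*0.1579 + 22*0.2105 + 8*0.4737
= -0.5260 + 0.4212 + 4.1054 + 4.6310 + 3.7896
= 12.4212

E[X] = 12.4212


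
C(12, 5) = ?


C(12,5) = 12!/(5! × 7!)
= 479001600/(120 × 5040)
= 792

C(12,5) = 792


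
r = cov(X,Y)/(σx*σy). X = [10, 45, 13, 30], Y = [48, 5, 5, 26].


Mean X = 24.5000, Mean Y = 21.0000
SD X = 14.080128, SD Y = 17.790447
Cov = -127.000000
r = -127.000000/(14.080128*17.790447) = -0.5070

r = -0.5070


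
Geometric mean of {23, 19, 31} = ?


Product = 23 × 19 × 31 = 13547
GM = 13547^(1/3) = 23.8386

GM = 23.8386


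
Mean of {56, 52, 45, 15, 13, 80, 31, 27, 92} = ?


Sum = 56 + 52 + 45 + 15 + 13 + 80 + 31 + 27 + 92 = 411
n = 9
Mean = 411/9 = 45.6667

Mean = 45.6667


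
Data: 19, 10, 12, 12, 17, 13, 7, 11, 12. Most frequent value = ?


Frequencies: 7:1, 10:1, 11:1, 12:3, 13:1, 17:1, 19:1
Max frequency = 3
Mode = 12

Mode = 12


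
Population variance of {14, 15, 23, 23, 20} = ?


Mean = 19.0000
Squared deviations: 25.0000, 16.0000, 16.0000, 16.0000, 1.0000
Sum = 74.0000
Variance = 74.0000/5 = 14.8000

Variance = 14.8000


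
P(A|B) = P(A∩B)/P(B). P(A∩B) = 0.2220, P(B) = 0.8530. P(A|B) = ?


P(A|B) = 0.2220/0.8530 = 0.2603

P(A|B) = 0.2603


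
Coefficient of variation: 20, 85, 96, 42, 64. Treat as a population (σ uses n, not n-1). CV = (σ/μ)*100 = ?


Mean = 61.4000
SD = 27.7532
CV = (27.7532/61.4000)*100 = 45.2006%

CV = 45.2006%


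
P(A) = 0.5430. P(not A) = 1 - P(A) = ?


P(not A) = 1 - 0.5430 = 0.4570

P(not A) = 0.4570


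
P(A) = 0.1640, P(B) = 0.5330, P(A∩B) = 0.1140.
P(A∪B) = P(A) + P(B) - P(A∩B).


P(A∪B) = 0.1640 + 0.5330 - 0.1140
= 0.6970 - 0.1140
= 0.5830

P(A∪B) = 0.5830


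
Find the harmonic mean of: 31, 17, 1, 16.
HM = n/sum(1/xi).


Sum of reciprocals = 1/31 + 1/17 + 1/1 + 1/16 = 1.153582
HM = 4/1.153582 = 3.4675

HM = 3.4675


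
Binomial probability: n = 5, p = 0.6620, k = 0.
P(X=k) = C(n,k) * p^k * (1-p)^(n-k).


C(5,0) = 1
p^0 = 1.000000
(1-p)^5 = 0.004411
P = 1 * 1.000000 * 0.004411 = 0.0044

P(X=0) = 0.0044


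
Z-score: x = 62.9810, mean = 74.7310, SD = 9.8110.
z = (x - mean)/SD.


z = (62.9810 - 74.7310)/9.8110
= -11.7500/9.8110
= -1.1976

z = -1.1976


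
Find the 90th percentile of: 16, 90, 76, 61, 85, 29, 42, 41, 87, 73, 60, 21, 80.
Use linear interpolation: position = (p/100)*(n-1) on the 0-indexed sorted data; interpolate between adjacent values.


Sorted: 16, 21, 29, 41, 42, 60, 61, 73, 76, 80, 85, 87, 90
n = 13
Index = 90/100 * 12 = 10.8000
Lower = data[10] = 85, Upper = data[11] = 87
P90 = 85 + 0.8000*(2) = 86.6000

P90 = 86.6000


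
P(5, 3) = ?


P(5,3) = 5!/2!
= 120/2
= 60

P(5,3) = 60


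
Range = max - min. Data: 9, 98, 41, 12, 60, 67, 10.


Max = 98, Min = 9
Range = 98 - 9 = 89

Range = 89


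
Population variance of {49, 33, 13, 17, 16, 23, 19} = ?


Mean = 24.2857
Squared deviations: 610.7959, 75.9388, 127.3673, 53.0816, 68.6531, 1.6531, 27.9388
Sum = 965.4286
Variance = 965.4286/7 = 137.9184

Variance = 137.9184


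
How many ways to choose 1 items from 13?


C(13,1) = 13!/(1! × 12!)
= 6227020800/(1 × 479001600)
= 13

C(13,1) = 13


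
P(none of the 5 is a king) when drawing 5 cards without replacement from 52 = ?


P(no kings) = (48/52) × (47/51) × (46/50) × (45/49) × (44/48)
= 0.6588

P = 0.6588


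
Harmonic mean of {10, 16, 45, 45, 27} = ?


Sum of reciprocals = 1/10 + 1/16 + 1/45 + 1/45 + 1/27 = 0.243981
HM = 5/0.243981 = 20.4934

HM = 20.4934
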